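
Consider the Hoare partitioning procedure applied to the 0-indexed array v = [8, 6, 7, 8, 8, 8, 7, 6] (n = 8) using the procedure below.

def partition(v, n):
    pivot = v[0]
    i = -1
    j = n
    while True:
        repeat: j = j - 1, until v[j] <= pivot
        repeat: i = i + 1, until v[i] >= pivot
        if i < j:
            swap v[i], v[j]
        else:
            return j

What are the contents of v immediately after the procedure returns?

pivot = v[0] = 8; i = -1, j = 8
j→7 (v[7]=6≤8), i→0 (v[0]=8≥8); i<j, swap → [6, 6, 7, 8, 8, 8, 7, 8]
j→6 (v[6]=7≤8), i→3 (v[3]=8≥8); i<j, swap → [6, 6, 7, 7, 8, 8, 8, 8]
j→5 (v[5]=8≤8), i→4 (v[4]=8≥8); i<j, swap → [6, 6, 7, 7, 8, 8, 8, 8]
j→4, i→5; i≥j, return j=4. v = [6, 6, 7, 7, 8, 8, 8, 8]

[6, 6, 7, 7, 8, 8, 8, 8]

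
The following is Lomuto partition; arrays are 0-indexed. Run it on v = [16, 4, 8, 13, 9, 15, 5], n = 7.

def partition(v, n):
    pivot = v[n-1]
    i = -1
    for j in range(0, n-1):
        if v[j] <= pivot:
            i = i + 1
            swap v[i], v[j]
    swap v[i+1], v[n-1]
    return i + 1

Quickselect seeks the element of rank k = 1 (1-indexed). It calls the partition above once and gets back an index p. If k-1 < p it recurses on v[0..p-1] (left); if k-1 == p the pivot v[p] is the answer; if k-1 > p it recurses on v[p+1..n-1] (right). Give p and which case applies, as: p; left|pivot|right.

1; left

pivot = v[6] = 5; i = -1
j=0: v[0]=16 > 5 → no swap
j=1: v[1]=4 ≤ 5 → i=0, swap v[0],v[1] → [4, 16, 8, 13, 9, 15, 5]
j=2: v[2]=8 > 5 → no swap
j=3: v[3]=13 > 5 → no swap
j=4: v[4]=9 > 5 → no swap
j=5: v[5]=15 > 5 → no swap
final swap v[1],v[6] → [4, 5, 8, 13, 9, 15, 16]; return 1
p = 1; k-1 = 0 < 1 ⇒ left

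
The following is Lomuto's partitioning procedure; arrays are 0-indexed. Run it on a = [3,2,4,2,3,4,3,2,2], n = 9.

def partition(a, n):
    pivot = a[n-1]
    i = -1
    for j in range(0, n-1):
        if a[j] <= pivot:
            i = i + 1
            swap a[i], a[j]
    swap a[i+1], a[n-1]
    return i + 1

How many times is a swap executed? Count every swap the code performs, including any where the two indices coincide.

4

pivot = a[8] = 2; i = -1
j=0: a[0]=3 > 2 → no swap
j=1: a[1]=2 ≤ 2 → i=0, swap a[0],a[1] → [2,3,4,2,3,4,3,2,2]
j=2: a[2]=4 > 2 → no swap
j=3: a[3]=2 ≤ 2 → i=1, swap a[1],a[3] → [2,2,4,3,3,4,3,2,2]
j=4: a[4]=3 > 2 → no swap
j=5: a[5]=4 > 2 → no swap
j=6: a[6]=3 > 2 → no swap
j=7: a[7]=2 ≤ 2 → i=2, swap a[2],a[7] → [2,2,2,3,3,4,3,4,2]
final swap a[3],a[8] → [2,2,2,2,3,4,3,4,3]; return 3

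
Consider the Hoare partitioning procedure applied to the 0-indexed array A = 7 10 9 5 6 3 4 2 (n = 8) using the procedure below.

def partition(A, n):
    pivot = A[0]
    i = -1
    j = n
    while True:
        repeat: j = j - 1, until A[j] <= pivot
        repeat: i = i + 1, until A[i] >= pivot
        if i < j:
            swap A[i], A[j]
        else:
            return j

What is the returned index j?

pivot = A[0] = 7; i = -1, j = 8
j→7 (A[7]=2≤7), i→0 (A[0]=7≥7); i<j, swap → 2 10 9 5 6 3 4 7
j→6 (A[6]=4≤7), i→1 (A[1]=10≥7); i<j, swap → 2 4 9 5 6 3 10 7
j→5 (A[5]=3≤7), i→2 (A[2]=9≥7); i<j, swap → 2 4 3 5 6 9 10 7
j→4, i→5; i≥j, return j=4. A = 2 4 3 5 6 9 10 7

4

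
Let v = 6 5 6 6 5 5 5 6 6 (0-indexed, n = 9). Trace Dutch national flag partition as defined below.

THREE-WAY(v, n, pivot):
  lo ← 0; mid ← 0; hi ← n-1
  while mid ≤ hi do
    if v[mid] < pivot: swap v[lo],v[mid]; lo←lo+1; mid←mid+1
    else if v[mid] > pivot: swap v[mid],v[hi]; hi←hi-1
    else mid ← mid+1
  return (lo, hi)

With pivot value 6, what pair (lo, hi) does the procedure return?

pivot = 6; lo=0, mid=0, hi=8
v[mid]=6=6: mid=1
v[mid]=5<6: swap v[0],v[1]; lo=1,mid=2 → 5 6 6 6 5 5 5 6 6
v[mid]=6=6: mid=3
v[mid]=6=6: mid=4
v[mid]=5<6: swap v[1],v[4]; lo=2,mid=5 → 5 5 6 6 6 5 5 6 6
v[mid]=5<6: swap v[2],v[5]; lo=3,mid=6 → 5 5 5 6 6 6 5 6 6
v[mid]=5<6: swap v[3],v[6]; lo=4,mid=7 → 5 5 5 5 6 6 6 6 6
v[mid]=6=6: mid=8
v[mid]=6=6: mid=9
end: lo=4, hi=8; v = 5 5 5 5 6 6 6 6 6

(4, 8)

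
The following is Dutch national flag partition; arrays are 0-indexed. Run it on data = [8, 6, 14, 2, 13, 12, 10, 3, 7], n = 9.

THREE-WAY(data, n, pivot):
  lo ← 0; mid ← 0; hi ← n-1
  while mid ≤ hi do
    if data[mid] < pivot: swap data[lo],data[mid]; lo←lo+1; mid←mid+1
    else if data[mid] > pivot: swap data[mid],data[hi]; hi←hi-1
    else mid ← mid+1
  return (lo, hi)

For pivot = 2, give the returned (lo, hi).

lo=0 mid=0 hi=8
8>2: swap(0,8), hi=7 ⇒ [7, 6, 14, 2, 13, 12, 10, 3, 8]
7>2: swap(0,7), hi=6 ⇒ [3, 6, 14, 2, 13, 12, 10, 7, 8]
3>2: swap(0,6), hi=5 ⇒ [10, 6, 14, 2, 13, 12, 3, 7, 8]
10>2: swap(0,5), hi=4 ⇒ [12, 6, 14, 2, 13, 10, 3, 7, 8]
12>2: swap(0,4), hi=3 ⇒ [13, 6, 14, 2, 12, 10, 3, 7, 8]
13>2: swap(0,3), hi=2 ⇒ [2, 6, 14, 13, 12, 10, 3, 7, 8]
2=2: mid=1
6>2: swap(1,2), hi=1 ⇒ [2, 14, 6, 13, 12, 10, 3, 7, 8]
14>2: swap(1,1), hi=0 ⇒ [2, 14, 6, 13, 12, 10, 3, 7, 8]
done. lo=0 hi=0; data=[2, 14, 6, 13, 12, 10, 3, 7, 8]

(0, 0)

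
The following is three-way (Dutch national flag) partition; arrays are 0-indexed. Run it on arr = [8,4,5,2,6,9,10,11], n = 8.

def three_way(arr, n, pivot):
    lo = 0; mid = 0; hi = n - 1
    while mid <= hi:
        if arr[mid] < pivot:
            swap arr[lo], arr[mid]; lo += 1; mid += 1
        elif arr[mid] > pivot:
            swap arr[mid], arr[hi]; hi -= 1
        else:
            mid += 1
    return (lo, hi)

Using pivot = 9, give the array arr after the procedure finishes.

[8,4,5,2,6,9,11,10]

pivot = 9; lo=0, mid=0, hi=7
arr[mid]=8<9: swap arr[0],arr[0]; lo=1,mid=1 → [8,4,5,2,6,9,10,11]
arr[mid]=4<9: swap arr[1],arr[1]; lo=2,mid=2 → [8,4,5,2,6,9,10,11]
arr[mid]=5<9: swap arr[2],arr[2]; lo=3,mid=3 → [8,4,5,2,6,9,10,11]
arr[mid]=2<9: swap arr[3],arr[3]; lo=4,mid=4 → [8,4,5,2,6,9,10,11]
arr[mid]=6<9: swap arr[4],arr[4]; lo=5,mid=5 → [8,4,5,2,6,9,10,11]
arr[mid]=9=9: mid=6
arr[mid]=10>9: swap arr[6],arr[7]; hi=6 → [8,4,5,2,6,9,11,10]
arr[mid]=11>9: swap arr[6],arr[6]; hi=5 → [8,4,5,2,6,9,11,10]
end: lo=5, hi=5; arr = [8,4,5,2,6,9,11,10]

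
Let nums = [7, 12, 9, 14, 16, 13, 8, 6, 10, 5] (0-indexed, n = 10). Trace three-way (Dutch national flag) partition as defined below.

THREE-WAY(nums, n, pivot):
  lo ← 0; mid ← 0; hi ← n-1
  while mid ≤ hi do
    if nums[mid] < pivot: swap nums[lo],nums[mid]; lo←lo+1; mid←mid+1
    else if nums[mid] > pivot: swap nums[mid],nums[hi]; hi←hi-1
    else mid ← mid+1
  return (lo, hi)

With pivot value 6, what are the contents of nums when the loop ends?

[5, 6, 14, 16, 13, 8, 9, 10, 12, 7]

pivot = 6; lo=0, mid=0, hi=9
nums[mid]=7>6: swap nums[0],nums[9]; hi=8 → [5, 12, 9, 14, 16, 13, 8, 6, 10, 7]
nums[mid]=5<6: swap nums[0],nums[0]; lo=1,mid=1 → [5, 12, 9, 14, 16, 13, 8, 6, 10, 7]
nums[mid]=12>6: swap nums[1],nums[8]; hi=7 → [5, 10, 9, 14, 16, 13, 8, 6, 12, 7]
nums[mid]=10>6: swap nums[1],nums[7]; hi=6 → [5, 6, 9, 14, 16, 13, 8, 10, 12, 7]
nums[mid]=6=6: mid=2
nums[mid]=9>6: swap nums[2],nums[6]; hi=5 → [5, 6, 8, 14, 16, 13, 9, 10, 12, 7]
nums[mid]=8>6: swap nums[2],nums[5]; hi=4 → [5, 6, 13, 14, 16, 8, 9, 10, 12, 7]
nums[mid]=13>6: swap nums[2],nums[4]; hi=3 → [5, 6, 16, 14, 13, 8, 9, 10, 12, 7]
nums[mid]=16>6: swap nums[2],nums[3]; hi=2 → [5, 6, 14, 16, 13, 8, 9, 10, 12, 7]
nums[mid]=14>6: swap nums[2],nums[2]; hi=1 → [5, 6, 14, 16, 13, 8, 9, 10, 12, 7]
end: lo=1, hi=1; nums = [5, 6, 14, 16, 13, 8, 9, 10, 12, 7]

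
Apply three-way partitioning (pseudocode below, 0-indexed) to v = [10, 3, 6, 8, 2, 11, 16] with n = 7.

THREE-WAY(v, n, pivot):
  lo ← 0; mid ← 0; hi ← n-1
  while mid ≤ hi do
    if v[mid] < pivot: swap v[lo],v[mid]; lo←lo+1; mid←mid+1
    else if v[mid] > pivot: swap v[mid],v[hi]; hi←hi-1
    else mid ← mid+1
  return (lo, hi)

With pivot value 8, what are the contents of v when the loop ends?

[2, 3, 6, 8, 11, 16, 10]

pivot = 8; lo=0, mid=0, hi=6
v[mid]=10>8: swap v[0],v[6]; hi=5 → [16, 3, 6, 8, 2, 11, 10]
v[mid]=16>8: swap v[0],v[5]; hi=4 → [11, 3, 6, 8, 2, 16, 10]
v[mid]=11>8: swap v[0],v[4]; hi=3 → [2, 3, 6, 8, 11, 16, 10]
v[mid]=2<8: swap v[0],v[0]; lo=1,mid=1 → [2, 3, 6, 8, 11, 16, 10]
v[mid]=3<8: swap v[1],v[1]; lo=2,mid=2 → [2, 3, 6, 8, 11, 16, 10]
v[mid]=6<8: swap v[2],v[2]; lo=3,mid=3 → [2, 3, 6, 8, 11, 16, 10]
v[mid]=8=8: mid=4
end: lo=3, hi=3; v = [2, 3, 6, 8, 11, 16, 10]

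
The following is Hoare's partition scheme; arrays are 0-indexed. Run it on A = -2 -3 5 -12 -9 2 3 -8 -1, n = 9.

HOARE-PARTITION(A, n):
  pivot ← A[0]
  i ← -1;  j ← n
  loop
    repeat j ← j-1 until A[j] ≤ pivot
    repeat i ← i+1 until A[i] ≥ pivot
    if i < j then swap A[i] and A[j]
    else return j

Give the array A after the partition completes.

pivot=-2
j stops at 7 (-8), i stops at 0 (-2); swap ⇒ -8 -3 5 -12 -9 2 3 -2 -1
j stops at 4 (-9), i stops at 2 (5); swap ⇒ -8 -3 -9 -12 5 2 3 -2 -1
j stops at 3, i stops at 4; i≥j ⇒ return 3. A=-8 -3 -9 -12 5 2 3 -2 -1

-8 -3 -9 -12 5 2 3 -2 -1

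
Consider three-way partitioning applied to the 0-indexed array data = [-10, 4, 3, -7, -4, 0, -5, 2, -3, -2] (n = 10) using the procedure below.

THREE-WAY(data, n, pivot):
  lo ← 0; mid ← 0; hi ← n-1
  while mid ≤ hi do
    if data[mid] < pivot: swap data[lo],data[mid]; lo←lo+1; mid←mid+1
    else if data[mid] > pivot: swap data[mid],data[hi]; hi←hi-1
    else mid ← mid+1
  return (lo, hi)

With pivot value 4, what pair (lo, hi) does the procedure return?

(9, 9)

lo=0 mid=0 hi=9
-10<4: swap(0,0), lo=1 mid=1 ⇒ [-10, 4, 3, -7, -4, 0, -5, 2, -3, -2]
4=4: mid=2
3<4: swap(1,2), lo=2 mid=3 ⇒ [-10, 3, 4, -7, -4, 0, -5, 2, -3, -2]
-7<4: swap(2,3), lo=3 mid=4 ⇒ [-10, 3, -7, 4, -4, 0, -5, 2, -3, -2]
-4<4: swap(3,4), lo=4 mid=5 ⇒ [-10, 3, -7, -4, 4, 0, -5, 2, -3, -2]
0<4: swap(4,5), lo=5 mid=6 ⇒ [-10, 3, -7, -4, 0, 4, -5, 2, -3, -2]
-5<4: swap(5,6), lo=6 mid=7 ⇒ [-10, 3, -7, -4, 0, -5, 4, 2, -3, -2]
2<4: swap(6,7), lo=7 mid=8 ⇒ [-10, 3, -7, -4, 0, -5, 2, 4, -3, -2]
-3<4: swap(7,8), lo=8 mid=9 ⇒ [-10, 3, -7, -4, 0, -5, 2, -3, 4, -2]
-2<4: swap(8,9), lo=9 mid=10 ⇒ [-10, 3, -7, -4, 0, -5, 2, -3, -2, 4]
done. lo=9 hi=9; data=[-10, 3, -7, -4, 0, -5, 2, -3, -2, 4]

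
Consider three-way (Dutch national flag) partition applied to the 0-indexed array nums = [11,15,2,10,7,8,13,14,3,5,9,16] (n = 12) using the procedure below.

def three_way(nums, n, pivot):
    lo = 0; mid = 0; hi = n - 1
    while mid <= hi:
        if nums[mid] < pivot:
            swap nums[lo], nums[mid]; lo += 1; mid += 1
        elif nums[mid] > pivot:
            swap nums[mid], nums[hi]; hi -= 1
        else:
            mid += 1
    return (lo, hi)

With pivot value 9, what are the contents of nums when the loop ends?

lo=0 mid=0 hi=11
11>9: swap(0,11), hi=10 ⇒ [16,15,2,10,7,8,13,14,3,5,9,11]
16>9: swap(0,10), hi=9 ⇒ [9,15,2,10,7,8,13,14,3,5,16,11]
9=9: mid=1
15>9: swap(1,9), hi=8 ⇒ [9,5,2,10,7,8,13,14,3,15,16,11]
5<9: swap(0,1), lo=1 mid=2 ⇒ [5,9,2,10,7,8,13,14,3,15,16,11]
2<9: swap(1,2), lo=2 mid=3 ⇒ [5,2,9,10,7,8,13,14,3,15,16,11]
10>9: swap(3,8), hi=7 ⇒ [5,2,9,3,7,8,13,14,10,15,16,11]
3<9: swap(2,3), lo=3 mid=4 ⇒ [5,2,3,9,7,8,13,14,10,15,16,11]
7<9: swap(3,4), lo=4 mid=5 ⇒ [5,2,3,7,9,8,13,14,10,15,16,11]
8<9: swap(4,5), lo=5 mid=6 ⇒ [5,2,3,7,8,9,13,14,10,15,16,11]
13>9: swap(6,7), hi=6 ⇒ [5,2,3,7,8,9,14,13,10,15,16,11]
14>9: swap(6,6), hi=5 ⇒ [5,2,3,7,8,9,14,13,10,15,16,11]
done. lo=5 hi=5; nums=[5,2,3,7,8,9,14,13,10,15,16,11]

[5,2,3,7,8,9,14,13,10,15,16,11]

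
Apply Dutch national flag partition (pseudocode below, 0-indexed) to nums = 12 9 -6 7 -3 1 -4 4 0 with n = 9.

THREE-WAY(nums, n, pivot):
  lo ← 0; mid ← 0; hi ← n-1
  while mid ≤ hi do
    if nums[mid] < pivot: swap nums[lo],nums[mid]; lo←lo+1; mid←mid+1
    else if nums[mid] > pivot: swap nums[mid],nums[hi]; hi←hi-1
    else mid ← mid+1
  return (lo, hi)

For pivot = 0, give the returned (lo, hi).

lo=0 mid=0 hi=8
12>0: swap(0,8), hi=7 ⇒ 0 9 -6 7 -3 1 -4 4 12
0=0: mid=1
9>0: swap(1,7), hi=6 ⇒ 0 4 -6 7 -3 1 -4 9 12
4>0: swap(1,6), hi=5 ⇒ 0 -4 -6 7 -3 1 4 9 12
-4<0: swap(0,1), lo=1 mid=2 ⇒ -4 0 -6 7 -3 1 4 9 12
-6<0: swap(1,2), lo=2 mid=3 ⇒ -4 -6 0 7 -3 1 4 9 12
7>0: swap(3,5), hi=4 ⇒ -4 -6 0 1 -3 7 4 9 12
1>0: swap(3,4), hi=3 ⇒ -4 -6 0 -3 1 7 4 9 12
-3<0: swap(2,3), lo=3 mid=4 ⇒ -4 -6 -3 0 1 7 4 9 12
done. lo=3 hi=3; nums=-4 -6 -3 0 1 7 4 9 12

(3, 3)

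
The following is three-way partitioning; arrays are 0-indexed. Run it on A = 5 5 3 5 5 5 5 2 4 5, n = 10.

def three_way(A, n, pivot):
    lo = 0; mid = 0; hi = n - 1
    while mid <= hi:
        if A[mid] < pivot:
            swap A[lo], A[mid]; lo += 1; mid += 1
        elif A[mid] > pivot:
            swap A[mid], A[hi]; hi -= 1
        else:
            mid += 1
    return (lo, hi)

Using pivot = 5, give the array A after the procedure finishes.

pivot = 5; lo=0, mid=0, hi=9
A[mid]=5=5: mid=1
A[mid]=5=5: mid=2
A[mid]=3<5: swap A[0],A[2]; lo=1,mid=3 → 3 5 5 5 5 5 5 2 4 5
A[mid]=5=5: mid=4
A[mid]=5=5: mid=5
A[mid]=5=5: mid=6
A[mid]=5=5: mid=7
A[mid]=2<5: swap A[1],A[7]; lo=2,mid=8 → 3 2 5 5 5 5 5 5 4 5
A[mid]=4<5: swap A[2],A[8]; lo=3,mid=9 → 3 2 4 5 5 5 5 5 5 5
A[mid]=5=5: mid=10
end: lo=3, hi=9; A = 3 2 4 5 5 5 5 5 5 5

3 2 4 5 5 5 5 5 5 5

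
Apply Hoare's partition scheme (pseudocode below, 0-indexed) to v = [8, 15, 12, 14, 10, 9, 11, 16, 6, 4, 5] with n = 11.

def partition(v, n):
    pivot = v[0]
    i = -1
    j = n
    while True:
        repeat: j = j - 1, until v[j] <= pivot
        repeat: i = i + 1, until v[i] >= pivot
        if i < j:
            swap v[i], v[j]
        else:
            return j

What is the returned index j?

2

pivot=8
j stops at 10 (5), i stops at 0 (8); swap ⇒ [5, 15, 12, 14, 10, 9, 11, 16, 6, 4, 8]
j stops at 9 (4), i stops at 1 (15); swap ⇒ [5, 4, 12, 14, 10, 9, 11, 16, 6, 15, 8]
j stops at 8 (6), i stops at 2 (12); swap ⇒ [5, 4, 6, 14, 10, 9, 11, 16, 12, 15, 8]
j stops at 2, i stops at 3; i≥j ⇒ return 2. v=[5, 4, 6, 14, 10, 9, 11, 16, 12, 15, 8]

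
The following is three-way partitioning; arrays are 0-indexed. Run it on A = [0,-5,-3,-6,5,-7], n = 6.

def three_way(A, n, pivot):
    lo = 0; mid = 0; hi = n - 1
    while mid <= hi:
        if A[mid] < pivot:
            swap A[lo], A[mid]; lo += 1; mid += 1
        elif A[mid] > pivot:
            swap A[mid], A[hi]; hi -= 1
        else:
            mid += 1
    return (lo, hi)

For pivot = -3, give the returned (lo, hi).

pivot = -3; lo=0, mid=0, hi=5
A[mid]=0>-3: swap A[0],A[5]; hi=4 → [-7,-5,-3,-6,5,0]
A[mid]=-7<-3: swap A[0],A[0]; lo=1,mid=1 → [-7,-5,-3,-6,5,0]
A[mid]=-5<-3: swap A[1],A[1]; lo=2,mid=2 → [-7,-5,-3,-6,5,0]
A[mid]=-3=-3: mid=3
A[mid]=-6<-3: swap A[2],A[3]; lo=3,mid=4 → [-7,-5,-6,-3,5,0]
A[mid]=5>-3: swap A[4],A[4]; hi=3 → [-7,-5,-6,-3,5,0]
end: lo=3, hi=3; A = [-7,-5,-6,-3,5,0]

(3, 3)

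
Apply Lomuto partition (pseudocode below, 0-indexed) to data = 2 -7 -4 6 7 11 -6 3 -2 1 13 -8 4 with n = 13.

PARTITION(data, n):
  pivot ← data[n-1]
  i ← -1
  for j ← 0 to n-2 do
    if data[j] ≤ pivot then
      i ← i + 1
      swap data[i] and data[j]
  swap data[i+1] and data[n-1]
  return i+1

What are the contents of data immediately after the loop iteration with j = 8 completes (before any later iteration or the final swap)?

2 -7 -4 -6 3 -2 6 7 11 1 13 -8 4

pivot=4, i=-1
j=0: 2≤4, i=0, swap(0,0) ⇒ 2 -7 -4 6 7 11 -6 3 -2 1 13 -8 4
j=1: -7≤4, i=1, swap(1,1) ⇒ 2 -7 -4 6 7 11 -6 3 -2 1 13 -8 4
j=2: -4≤4, i=2, swap(2,2) ⇒ 2 -7 -4 6 7 11 -6 3 -2 1 13 -8 4
j=3: 6>4, skip
j=4: 7>4, skip
j=5: 11>4, skip
j=6: -6≤4, i=3, swap(3,6) ⇒ 2 -7 -4 -6 7 11 6 3 -2 1 13 -8 4
j=7: 3≤4, i=4, swap(4,7) ⇒ 2 -7 -4 -6 3 11 6 7 -2 1 13 -8 4
j=8: -2≤4, i=5, swap(5,8) ⇒ 2 -7 -4 -6 3 -2 6 7 11 1 13 -8 4
(after j=8) data = 2 -7 -4 -6 3 -2 6 7 11 1 13 -8 4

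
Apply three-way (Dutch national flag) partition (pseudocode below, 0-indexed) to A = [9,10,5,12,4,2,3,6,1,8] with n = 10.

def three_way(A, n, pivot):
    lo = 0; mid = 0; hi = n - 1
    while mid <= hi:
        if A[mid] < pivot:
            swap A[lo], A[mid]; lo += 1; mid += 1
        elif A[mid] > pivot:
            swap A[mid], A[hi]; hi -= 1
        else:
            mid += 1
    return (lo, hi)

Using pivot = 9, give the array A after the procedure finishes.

[8,5,1,4,2,3,6,9,12,10]

pivot = 9; lo=0, mid=0, hi=9
A[mid]=9=9: mid=1
A[mid]=10>9: swap A[1],A[9]; hi=8 → [9,8,5,12,4,2,3,6,1,10]
A[mid]=8<9: swap A[0],A[1]; lo=1,mid=2 → [8,9,5,12,4,2,3,6,1,10]
A[mid]=5<9: swap A[1],A[2]; lo=2,mid=3 → [8,5,9,12,4,2,3,6,1,10]
A[mid]=12>9: swap A[3],A[8]; hi=7 → [8,5,9,1,4,2,3,6,12,10]
A[mid]=1<9: swap A[2],A[3]; lo=3,mid=4 → [8,5,1,9,4,2,3,6,12,10]
A[mid]=4<9: swap A[3],A[4]; lo=4,mid=5 → [8,5,1,4,9,2,3,6,12,10]
A[mid]=2<9: swap A[4],A[5]; lo=5,mid=6 → [8,5,1,4,2,9,3,6,12,10]
A[mid]=3<9: swap A[5],A[6]; lo=6,mid=7 → [8,5,1,4,2,3,9,6,12,10]
A[mid]=6<9: swap A[6],A[7]; lo=7,mid=8 → [8,5,1,4,2,3,6,9,12,10]
end: lo=7, hi=7; A = [8,5,1,4,2,3,6,9,12,10]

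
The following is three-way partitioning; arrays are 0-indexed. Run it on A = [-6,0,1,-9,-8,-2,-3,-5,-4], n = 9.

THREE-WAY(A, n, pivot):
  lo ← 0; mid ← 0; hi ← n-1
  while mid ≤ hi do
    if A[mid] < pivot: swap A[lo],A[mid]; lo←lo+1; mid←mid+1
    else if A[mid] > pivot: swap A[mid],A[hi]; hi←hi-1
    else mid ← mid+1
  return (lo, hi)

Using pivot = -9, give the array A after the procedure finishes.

lo=0 mid=0 hi=8
-6>-9: swap(0,8), hi=7 ⇒ [-4,0,1,-9,-8,-2,-3,-5,-6]
-4>-9: swap(0,7), hi=6 ⇒ [-5,0,1,-9,-8,-2,-3,-4,-6]
-5>-9: swap(0,6), hi=5 ⇒ [-3,0,1,-9,-8,-2,-5,-4,-6]
-3>-9: swap(0,5), hi=4 ⇒ [-2,0,1,-9,-8,-3,-5,-4,-6]
-2>-9: swap(0,4), hi=3 ⇒ [-8,0,1,-9,-2,-3,-5,-4,-6]
-8>-9: swap(0,3), hi=2 ⇒ [-9,0,1,-8,-2,-3,-5,-4,-6]
-9=-9: mid=1
0>-9: swap(1,2), hi=1 ⇒ [-9,1,0,-8,-2,-3,-5,-4,-6]
1>-9: swap(1,1), hi=0 ⇒ [-9,1,0,-8,-2,-3,-5,-4,-6]
done. lo=0 hi=0; A=[-9,1,0,-8,-2,-3,-5,-4,-6]

[-9,1,0,-8,-2,-3,-5,-4,-6]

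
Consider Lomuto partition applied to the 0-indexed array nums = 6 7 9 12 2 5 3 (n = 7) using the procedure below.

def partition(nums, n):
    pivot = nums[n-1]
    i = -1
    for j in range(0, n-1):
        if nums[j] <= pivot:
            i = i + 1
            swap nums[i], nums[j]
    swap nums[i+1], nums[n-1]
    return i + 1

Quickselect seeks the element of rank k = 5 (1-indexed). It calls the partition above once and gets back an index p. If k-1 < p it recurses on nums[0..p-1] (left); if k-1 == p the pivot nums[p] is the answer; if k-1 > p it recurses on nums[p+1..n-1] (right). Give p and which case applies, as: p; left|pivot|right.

1; right

pivot = nums[6] = 3; i = -1
j=0: nums[0]=6 > 3 → no swap
j=1: nums[1]=7 > 3 → no swap
j=2: nums[2]=9 > 3 → no swap
j=3: nums[3]=12 > 3 → no swap
j=4: nums[4]=2 ≤ 3 → i=0, swap nums[0],nums[4] → 2 7 9 12 6 5 3
j=5: nums[5]=5 > 3 → no swap
final swap nums[1],nums[6] → 2 3 9 12 6 5 7; return 1
p = 1; k-1 = 4 > 1 ⇒ right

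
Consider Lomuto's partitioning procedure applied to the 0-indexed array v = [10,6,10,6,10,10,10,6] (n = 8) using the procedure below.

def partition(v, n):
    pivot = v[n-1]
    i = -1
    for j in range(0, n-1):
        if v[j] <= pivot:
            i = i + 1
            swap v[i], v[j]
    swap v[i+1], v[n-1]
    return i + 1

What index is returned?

pivot=6, i=-1
j=0: 10>6, skip
j=1: 6≤6, i=0, swap(0,1) ⇒ [6,10,10,6,10,10,10,6]
j=2: 10>6, skip
j=3: 6≤6, i=1, swap(1,3) ⇒ [6,6,10,10,10,10,10,6]
j=4: 10>6, skip
j=5: 10>6, skip
j=6: 10>6, skip
swap(2,7) ⇒ [6,6,6,10,10,10,10,10]; return 2

2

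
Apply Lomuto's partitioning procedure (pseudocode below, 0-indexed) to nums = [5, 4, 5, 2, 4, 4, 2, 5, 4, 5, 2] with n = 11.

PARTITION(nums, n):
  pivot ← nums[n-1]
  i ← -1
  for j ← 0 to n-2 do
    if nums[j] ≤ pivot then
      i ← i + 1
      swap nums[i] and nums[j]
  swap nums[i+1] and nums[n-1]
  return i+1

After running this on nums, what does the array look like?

pivot=2, i=-1
j=0: 5>2, skip
j=1: 4>2, skip
j=2: 5>2, skip
j=3: 2≤2, i=0, swap(0,3) ⇒ [2, 4, 5, 5, 4, 4, 2, 5, 4, 5, 2]
j=4: 4>2, skip
j=5: 4>2, skip
j=6: 2≤2, i=1, swap(1,6) ⇒ [2, 2, 5, 5, 4, 4, 4, 5, 4, 5, 2]
j=7: 5>2, skip
j=8: 4>2, skip
j=9: 5>2, skip
swap(2,10) ⇒ [2, 2, 2, 5, 4, 4, 4, 5, 4, 5, 5]; return 2

[2, 2, 2, 5, 4, 4, 4, 5, 4, 5, 5]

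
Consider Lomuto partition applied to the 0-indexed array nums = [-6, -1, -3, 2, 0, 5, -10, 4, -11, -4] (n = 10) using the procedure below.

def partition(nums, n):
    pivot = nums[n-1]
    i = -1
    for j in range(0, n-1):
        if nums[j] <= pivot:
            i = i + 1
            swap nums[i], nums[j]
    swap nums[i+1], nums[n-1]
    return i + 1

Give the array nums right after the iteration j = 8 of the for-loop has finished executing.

[-6, -10, -11, 2, 0, 5, -1, 4, -3, -4]

pivot = nums[9] = -4; i = -1
j=0: nums[0]=-6 ≤ -4 → i=0, swap nums[0],nums[0] (no change) → [-6, -1, -3, 2, 0, 5, -10, 4, -11, -4]
j=1: nums[1]=-1 > -4 → no swap
j=2: nums[2]=-3 > -4 → no swap
j=3: nums[3]=2 > -4 → no swap
j=4: nums[4]=0 > -4 → no swap
j=5: nums[5]=5 > -4 → no swap
j=6: nums[6]=-10 ≤ -4 → i=1, swap nums[1],nums[6] → [-6, -10, -3, 2, 0, 5, -1, 4, -11, -4]
j=7: nums[7]=4 > -4 → no swap
j=8: nums[8]=-11 ≤ -4 → i=2, swap nums[2],nums[8] → [-6, -10, -11, 2, 0, 5, -1, 4, -3, -4]
(after j=8) nums = [-6, -10, -11, 2, 0, 5, -1, 4, -3, -4]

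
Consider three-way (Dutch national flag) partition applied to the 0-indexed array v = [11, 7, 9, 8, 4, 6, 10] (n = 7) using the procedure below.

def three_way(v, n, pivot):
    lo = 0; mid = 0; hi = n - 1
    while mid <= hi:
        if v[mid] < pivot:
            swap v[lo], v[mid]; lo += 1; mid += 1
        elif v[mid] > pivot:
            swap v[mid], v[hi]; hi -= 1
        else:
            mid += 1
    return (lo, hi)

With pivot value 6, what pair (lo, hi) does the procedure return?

(1, 1)

lo=0 mid=0 hi=6
11>6: swap(0,6), hi=5 ⇒ [10, 7, 9, 8, 4, 6, 11]
10>6: swap(0,5), hi=4 ⇒ [6, 7, 9, 8, 4, 10, 11]
6=6: mid=1
7>6: swap(1,4), hi=3 ⇒ [6, 4, 9, 8, 7, 10, 11]
4<6: swap(0,1), lo=1 mid=2 ⇒ [4, 6, 9, 8, 7, 10, 11]
9>6: swap(2,3), hi=2 ⇒ [4, 6, 8, 9, 7, 10, 11]
8>6: swap(2,2), hi=1 ⇒ [4, 6, 8, 9, 7, 10, 11]
done. lo=1 hi=1; v=[4, 6, 8, 9, 7, 10, 11]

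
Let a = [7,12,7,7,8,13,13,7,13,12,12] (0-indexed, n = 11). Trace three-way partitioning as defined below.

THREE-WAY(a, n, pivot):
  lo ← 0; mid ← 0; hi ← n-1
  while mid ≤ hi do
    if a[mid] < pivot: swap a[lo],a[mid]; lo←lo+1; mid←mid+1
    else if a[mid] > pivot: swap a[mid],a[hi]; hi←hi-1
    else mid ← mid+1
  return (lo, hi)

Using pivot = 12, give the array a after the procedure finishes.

pivot = 12; lo=0, mid=0, hi=10
a[mid]=7<12: swap a[0],a[0]; lo=1,mid=1 → [7,12,7,7,8,13,13,7,13,12,12]
a[mid]=12=12: mid=2
a[mid]=7<12: swap a[1],a[2]; lo=2,mid=3 → [7,7,12,7,8,13,13,7,13,12,12]
a[mid]=7<12: swap a[2],a[3]; lo=3,mid=4 → [7,7,7,12,8,13,13,7,13,12,12]
a[mid]=8<12: swap a[3],a[4]; lo=4,mid=5 → [7,7,7,8,12,13,13,7,13,12,12]
a[mid]=13>12: swap a[5],a[10]; hi=9 → [7,7,7,8,12,12,13,7,13,12,13]
a[mid]=12=12: mid=6
a[mid]=13>12: swap a[6],a[9]; hi=8 → [7,7,7,8,12,12,12,7,13,13,13]
a[mid]=12=12: mid=7
a[mid]=7<12: swap a[4],a[7]; lo=5,mid=8 → [7,7,7,8,7,12,12,12,13,13,13]
a[mid]=13>12: swap a[8],a[8]; hi=7 → [7,7,7,8,7,12,12,12,13,13,13]
end: lo=5, hi=7; a = [7,7,7,8,7,12,12,12,13,13,13]

[7,7,7,8,7,12,12,12,13,13,13]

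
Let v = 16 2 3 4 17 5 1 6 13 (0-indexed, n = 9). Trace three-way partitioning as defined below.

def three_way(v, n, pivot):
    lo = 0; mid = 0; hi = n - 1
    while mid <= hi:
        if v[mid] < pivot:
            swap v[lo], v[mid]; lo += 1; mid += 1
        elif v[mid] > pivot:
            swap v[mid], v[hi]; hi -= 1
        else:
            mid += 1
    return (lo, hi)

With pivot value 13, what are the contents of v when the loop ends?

lo=0 mid=0 hi=8
16>13: swap(0,8), hi=7 ⇒ 13 2 3 4 17 5 1 6 16
13=13: mid=1
2<13: swap(0,1), lo=1 mid=2 ⇒ 2 13 3 4 17 5 1 6 16
3<13: swap(1,2), lo=2 mid=3 ⇒ 2 3 13 4 17 5 1 6 16
4<13: swap(2,3), lo=3 mid=4 ⇒ 2 3 4 13 17 5 1 6 16
17>13: swap(4,7), hi=6 ⇒ 2 3 4 13 6 5 1 17 16
6<13: swap(3,4), lo=4 mid=5 ⇒ 2 3 4 6 13 5 1 17 16
5<13: swap(4,5), lo=5 mid=6 ⇒ 2 3 4 6 5 13 1 17 16
1<13: swap(5,6), lo=6 mid=7 ⇒ 2 3 4 6 5 1 13 17 16
done. lo=6 hi=6; v=2 3 4 6 5 1 13 17 16

2 3 4 6 5 1 13 17 16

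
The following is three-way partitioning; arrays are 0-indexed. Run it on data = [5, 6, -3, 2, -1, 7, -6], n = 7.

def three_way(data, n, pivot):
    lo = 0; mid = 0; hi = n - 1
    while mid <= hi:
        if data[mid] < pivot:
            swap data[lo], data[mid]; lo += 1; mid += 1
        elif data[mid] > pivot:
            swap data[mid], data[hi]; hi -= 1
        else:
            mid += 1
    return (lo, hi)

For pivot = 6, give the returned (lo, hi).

pivot = 6; lo=0, mid=0, hi=6
data[mid]=5<6: swap data[0],data[0]; lo=1,mid=1 → [5, 6, -3, 2, -1, 7, -6]
data[mid]=6=6: mid=2
data[mid]=-3<6: swap data[1],data[2]; lo=2,mid=3 → [5, -3, 6, 2, -1, 7, -6]
data[mid]=2<6: swap data[2],data[3]; lo=3,mid=4 → [5, -3, 2, 6, -1, 7, -6]
data[mid]=-1<6: swap data[3],data[4]; lo=4,mid=5 → [5, -3, 2, -1, 6, 7, -6]
data[mid]=7>6: swap data[5],data[6]; hi=5 → [5, -3, 2, -1, 6, -6, 7]
data[mid]=-6<6: swap data[4],data[5]; lo=5,mid=6 → [5, -3, 2, -1, -6, 6, 7]
end: lo=5, hi=5; data = [5, -3, 2, -1, -6, 6, 7]

(5, 5)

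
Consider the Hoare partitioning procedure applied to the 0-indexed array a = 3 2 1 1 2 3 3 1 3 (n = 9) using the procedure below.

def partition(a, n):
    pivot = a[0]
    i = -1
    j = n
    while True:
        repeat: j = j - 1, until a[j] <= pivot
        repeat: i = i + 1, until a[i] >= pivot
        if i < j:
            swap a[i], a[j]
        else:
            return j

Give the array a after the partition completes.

3 2 1 1 2 1 3 3 3

pivot = a[0] = 3; i = -1, j = 9
j→8 (a[8]=3≤3), i→0 (a[0]=3≥3); i<j, swap → 3 2 1 1 2 3 3 1 3
j→7 (a[7]=1≤3), i→5 (a[5]=3≥3); i<j, swap → 3 2 1 1 2 1 3 3 3
j→6, i→6; i≥j, return j=6. a = 3 2 1 1 2 1 3 3 3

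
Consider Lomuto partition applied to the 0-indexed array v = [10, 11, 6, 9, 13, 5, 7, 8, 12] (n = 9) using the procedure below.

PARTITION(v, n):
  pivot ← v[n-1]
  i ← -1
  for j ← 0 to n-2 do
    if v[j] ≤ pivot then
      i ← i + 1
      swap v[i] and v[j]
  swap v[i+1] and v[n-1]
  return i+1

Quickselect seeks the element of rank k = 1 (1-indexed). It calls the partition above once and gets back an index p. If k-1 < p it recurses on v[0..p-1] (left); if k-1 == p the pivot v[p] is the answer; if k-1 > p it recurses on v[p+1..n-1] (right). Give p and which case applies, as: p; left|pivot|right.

pivot=12, i=-1
j=0: 10≤12, i=0, swap(0,0) ⇒ [10, 11, 6, 9, 13, 5, 7, 8, 12]
j=1: 11≤12, i=1, swap(1,1) ⇒ [10, 11, 6, 9, 13, 5, 7, 8, 12]
j=2: 6≤12, i=2, swap(2,2) ⇒ [10, 11, 6, 9, 13, 5, 7, 8, 12]
j=3: 9≤12, i=3, swap(3,3) ⇒ [10, 11, 6, 9, 13, 5, 7, 8, 12]
j=4: 13>12, skip
j=5: 5≤12, i=4, swap(4,5) ⇒ [10, 11, 6, 9, 5, 13, 7, 8, 12]
j=6: 7≤12, i=5, swap(5,6) ⇒ [10, 11, 6, 9, 5, 7, 13, 8, 12]
j=7: 8≤12, i=6, swap(6,7) ⇒ [10, 11, 6, 9, 5, 7, 8, 13, 12]
swap(7,8) ⇒ [10, 11, 6, 9, 5, 7, 8, 12, 13]; return 7
p = 7; k-1 = 0 < 7 ⇒ left

7; left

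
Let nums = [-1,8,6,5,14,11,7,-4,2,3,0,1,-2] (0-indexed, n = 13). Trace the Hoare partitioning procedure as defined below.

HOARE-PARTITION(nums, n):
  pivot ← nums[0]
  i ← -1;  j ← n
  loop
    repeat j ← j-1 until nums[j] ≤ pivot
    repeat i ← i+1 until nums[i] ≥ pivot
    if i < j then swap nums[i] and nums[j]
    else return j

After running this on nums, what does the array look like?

pivot = nums[0] = -1; i = -1, j = 13
j→12 (nums[12]=-2≤-1), i→0 (nums[0]=-1≥-1); i<j, swap → [-2,8,6,5,14,11,7,-4,2,3,0,1,-1]
j→7 (nums[7]=-4≤-1), i→1 (nums[1]=8≥-1); i<j, swap → [-2,-4,6,5,14,11,7,8,2,3,0,1,-1]
j→1, i→2; i≥j, return j=1. nums = [-2,-4,6,5,14,11,7,8,2,3,0,1,-1]

[-2,-4,6,5,14,11,7,8,2,3,0,1,-1]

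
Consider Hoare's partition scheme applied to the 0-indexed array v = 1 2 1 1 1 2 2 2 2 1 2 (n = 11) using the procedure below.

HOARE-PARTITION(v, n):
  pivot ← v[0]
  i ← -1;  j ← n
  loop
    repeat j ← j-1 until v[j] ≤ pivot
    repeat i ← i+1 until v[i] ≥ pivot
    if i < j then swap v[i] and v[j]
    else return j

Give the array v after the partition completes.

1 1 1 1 2 2 2 2 2 1 2

pivot = v[0] = 1; i = -1, j = 11
j→9 (v[9]=1≤1), i→0 (v[0]=1≥1); i<j, swap → 1 2 1 1 1 2 2 2 2 1 2
j→4 (v[4]=1≤1), i→1 (v[1]=2≥1); i<j, swap → 1 1 1 1 2 2 2 2 2 1 2
j→3 (v[3]=1≤1), i→2 (v[2]=1≥1); i<j, swap → 1 1 1 1 2 2 2 2 2 1 2
j→2, i→3; i≥j, return j=2. v = 1 1 1 1 2 2 2 2 2 1 2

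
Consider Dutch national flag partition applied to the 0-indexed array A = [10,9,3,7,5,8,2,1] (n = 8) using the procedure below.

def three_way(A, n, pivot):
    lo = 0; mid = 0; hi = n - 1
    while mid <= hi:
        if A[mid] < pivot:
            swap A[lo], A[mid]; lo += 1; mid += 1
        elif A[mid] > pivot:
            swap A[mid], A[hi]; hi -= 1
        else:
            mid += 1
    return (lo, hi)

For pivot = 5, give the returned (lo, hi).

(3, 3)

pivot = 5; lo=0, mid=0, hi=7
A[mid]=10>5: swap A[0],A[7]; hi=6 → [1,9,3,7,5,8,2,10]
A[mid]=1<5: swap A[0],A[0]; lo=1,mid=1 → [1,9,3,7,5,8,2,10]
A[mid]=9>5: swap A[1],A[6]; hi=5 → [1,2,3,7,5,8,9,10]
A[mid]=2<5: swap A[1],A[1]; lo=2,mid=2 → [1,2,3,7,5,8,9,10]
A[mid]=3<5: swap A[2],A[2]; lo=3,mid=3 → [1,2,3,7,5,8,9,10]
A[mid]=7>5: swap A[3],A[5]; hi=4 → [1,2,3,8,5,7,9,10]
A[mid]=8>5: swap A[3],A[4]; hi=3 → [1,2,3,5,8,7,9,10]
A[mid]=5=5: mid=4
end: lo=3, hi=3; A = [1,2,3,5,8,7,9,10]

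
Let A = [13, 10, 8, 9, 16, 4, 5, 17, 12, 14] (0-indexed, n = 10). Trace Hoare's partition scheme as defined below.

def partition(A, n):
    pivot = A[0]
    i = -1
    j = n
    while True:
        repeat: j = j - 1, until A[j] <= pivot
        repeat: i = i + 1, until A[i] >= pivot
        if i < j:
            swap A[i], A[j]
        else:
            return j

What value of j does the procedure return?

5

pivot = A[0] = 13; i = -1, j = 10
j→8 (A[8]=12≤13), i→0 (A[0]=13≥13); i<j, swap → [12, 10, 8, 9, 16, 4, 5, 17, 13, 14]
j→6 (A[6]=5≤13), i→4 (A[4]=16≥13); i<j, swap → [12, 10, 8, 9, 5, 4, 16, 17, 13, 14]
j→5, i→6; i≥j, return j=5. A = [12, 10, 8, 9, 5, 4, 16, 17, 13, 14]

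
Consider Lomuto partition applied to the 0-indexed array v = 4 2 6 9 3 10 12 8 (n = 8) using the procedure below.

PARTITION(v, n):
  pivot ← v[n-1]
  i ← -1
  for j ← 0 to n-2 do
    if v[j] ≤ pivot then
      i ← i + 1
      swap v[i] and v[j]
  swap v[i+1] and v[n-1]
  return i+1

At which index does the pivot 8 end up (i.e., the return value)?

4

pivot = v[7] = 8; i = -1
j=0: v[0]=4 ≤ 8 → i=0, swap v[0],v[0] (no change) → 4 2 6 9 3 10 12 8
j=1: v[1]=2 ≤ 8 → i=1, swap v[1],v[1] (no change) → 4 2 6 9 3 10 12 8
j=2: v[2]=6 ≤ 8 → i=2, swap v[2],v[2] (no change) → 4 2 6 9 3 10 12 8
j=3: v[3]=9 > 8 → no swap
j=4: v[4]=3 ≤ 8 → i=3, swap v[3],v[4] → 4 2 6 3 9 10 12 8
j=5: v[5]=10 > 8 → no swap
j=6: v[6]=12 > 8 → no swap
final swap v[4],v[7] → 4 2 6 3 8 10 12 9; return 4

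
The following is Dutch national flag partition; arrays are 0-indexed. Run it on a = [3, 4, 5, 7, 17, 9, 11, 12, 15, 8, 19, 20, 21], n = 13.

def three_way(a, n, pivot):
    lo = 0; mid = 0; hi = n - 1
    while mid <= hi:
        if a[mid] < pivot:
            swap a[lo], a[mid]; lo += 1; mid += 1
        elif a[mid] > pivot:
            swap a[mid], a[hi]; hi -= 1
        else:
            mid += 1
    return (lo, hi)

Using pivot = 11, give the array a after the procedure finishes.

[3, 4, 5, 7, 8, 9, 11, 15, 12, 19, 20, 21, 17]

pivot = 11; lo=0, mid=0, hi=12
a[mid]=3<11: swap a[0],a[0]; lo=1,mid=1 → [3, 4, 5, 7, 17, 9, 11, 12, 15, 8, 19, 20, 21]
a[mid]=4<11: swap a[1],a[1]; lo=2,mid=2 → [3, 4, 5, 7, 17, 9, 11, 12, 15, 8, 19, 20, 21]
a[mid]=5<11: swap a[2],a[2]; lo=3,mid=3 → [3, 4, 5, 7, 17, 9, 11, 12, 15, 8, 19, 20, 21]
a[mid]=7<11: swap a[3],a[3]; lo=4,mid=4 → [3, 4, 5, 7, 17, 9, 11, 12, 15, 8, 19, 20, 21]
a[mid]=17>11: swap a[4],a[12]; hi=11 → [3, 4, 5, 7, 21, 9, 11, 12, 15, 8, 19, 20, 17]
a[mid]=21>11: swap a[4],a[11]; hi=10 → [3, 4, 5, 7, 20, 9, 11, 12, 15, 8, 19, 21, 17]
a[mid]=20>11: swap a[4],a[10]; hi=9 → [3, 4, 5, 7, 19, 9, 11, 12, 15, 8, 20, 21, 17]
a[mid]=19>11: swap a[4],a[9]; hi=8 → [3, 4, 5, 7, 8, 9, 11, 12, 15, 19, 20, 21, 17]
a[mid]=8<11: swap a[4],a[4]; lo=5,mid=5 → [3, 4, 5, 7, 8, 9, 11, 12, 15, 19, 20, 21, 17]
a[mid]=9<11: swap a[5],a[5]; lo=6,mid=6 → [3, 4, 5, 7, 8, 9, 11, 12, 15, 19, 20, 21, 17]
a[mid]=11=11: mid=7
a[mid]=12>11: swap a[7],a[8]; hi=7 → [3, 4, 5, 7, 8, 9, 11, 15, 12, 19, 20, 21, 17]
a[mid]=15>11: swap a[7],a[7]; hi=6 → [3, 4, 5, 7, 8, 9, 11, 15, 12, 19, 20, 21, 17]
end: lo=6, hi=6; a = [3, 4, 5, 7, 8, 9, 11, 15, 12, 19, 20, 21, 17]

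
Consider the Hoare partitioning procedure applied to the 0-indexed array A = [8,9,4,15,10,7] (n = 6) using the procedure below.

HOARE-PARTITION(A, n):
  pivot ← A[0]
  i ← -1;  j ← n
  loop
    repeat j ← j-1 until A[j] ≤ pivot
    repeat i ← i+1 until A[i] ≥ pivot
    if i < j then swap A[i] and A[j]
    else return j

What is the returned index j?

pivot=8
j stops at 5 (7), i stops at 0 (8); swap ⇒ [7,9,4,15,10,8]
j stops at 2 (4), i stops at 1 (9); swap ⇒ [7,4,9,15,10,8]
j stops at 1, i stops at 2; i≥j ⇒ return 1. A=[7,4,9,15,10,8]

1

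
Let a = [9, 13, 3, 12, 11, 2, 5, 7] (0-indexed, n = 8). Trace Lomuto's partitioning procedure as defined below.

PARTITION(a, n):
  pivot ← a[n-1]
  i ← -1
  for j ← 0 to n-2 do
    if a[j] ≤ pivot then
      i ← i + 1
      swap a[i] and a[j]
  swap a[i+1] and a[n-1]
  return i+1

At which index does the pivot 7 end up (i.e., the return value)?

pivot = a[7] = 7; i = -1
j=0: a[0]=9 > 7 → no swap
j=1: a[1]=13 > 7 → no swap
j=2: a[2]=3 ≤ 7 → i=0, swap a[0],a[2] → [3, 13, 9, 12, 11, 2, 5, 7]
j=3: a[3]=12 > 7 → no swap
j=4: a[4]=11 > 7 → no swap
j=5: a[5]=2 ≤ 7 → i=1, swap a[1],a[5] → [3, 2, 9, 12, 11, 13, 5, 7]
j=6: a[6]=5 ≤ 7 → i=2, swap a[2],a[6] → [3, 2, 5, 12, 11, 13, 9, 7]
final swap a[3],a[7] → [3, 2, 5, 7, 11, 13, 9, 12]; return 3

3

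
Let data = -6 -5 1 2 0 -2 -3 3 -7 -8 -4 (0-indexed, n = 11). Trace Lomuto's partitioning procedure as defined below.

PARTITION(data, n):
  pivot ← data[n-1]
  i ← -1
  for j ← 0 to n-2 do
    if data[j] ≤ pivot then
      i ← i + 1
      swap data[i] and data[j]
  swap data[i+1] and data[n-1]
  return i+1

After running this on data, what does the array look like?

-6 -5 -7 -8 -4 -2 -3 3 1 2 0

pivot=-4, i=-1
j=0: -6≤-4, i=0, swap(0,0) ⇒ -6 -5 1 2 0 -2 -3 3 -7 -8 -4
j=1: -5≤-4, i=1, swap(1,1) ⇒ -6 -5 1 2 0 -2 -3 3 -7 -8 -4
j=2: 1>-4, skip
j=3: 2>-4, skip
j=4: 0>-4, skip
j=5: -2>-4, skip
j=6: -3>-4, skip
j=7: 3>-4, skip
j=8: -7≤-4, i=2, swap(2,8) ⇒ -6 -5 -7 2 0 -2 -3 3 1 -8 -4
j=9: -8≤-4, i=3, swap(3,9) ⇒ -6 -5 -7 -8 0 -2 -3 3 1 2 -4
swap(4,10) ⇒ -6 -5 -7 -8 -4 -2 -3 3 1 2 0; return 4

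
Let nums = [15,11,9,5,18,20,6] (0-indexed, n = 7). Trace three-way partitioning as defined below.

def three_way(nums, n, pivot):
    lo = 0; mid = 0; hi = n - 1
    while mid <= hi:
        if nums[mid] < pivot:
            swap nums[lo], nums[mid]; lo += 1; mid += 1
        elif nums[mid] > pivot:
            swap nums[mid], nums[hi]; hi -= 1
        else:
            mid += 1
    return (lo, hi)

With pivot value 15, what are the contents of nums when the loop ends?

lo=0 mid=0 hi=6
15=15: mid=1
11<15: swap(0,1), lo=1 mid=2 ⇒ [11,15,9,5,18,20,6]
9<15: swap(1,2), lo=2 mid=3 ⇒ [11,9,15,5,18,20,6]
5<15: swap(2,3), lo=3 mid=4 ⇒ [11,9,5,15,18,20,6]
18>15: swap(4,6), hi=5 ⇒ [11,9,5,15,6,20,18]
6<15: swap(3,4), lo=4 mid=5 ⇒ [11,9,5,6,15,20,18]
20>15: swap(5,5), hi=4 ⇒ [11,9,5,6,15,20,18]
done. lo=4 hi=4; nums=[11,9,5,6,15,20,18]

[11,9,5,6,15,20,18]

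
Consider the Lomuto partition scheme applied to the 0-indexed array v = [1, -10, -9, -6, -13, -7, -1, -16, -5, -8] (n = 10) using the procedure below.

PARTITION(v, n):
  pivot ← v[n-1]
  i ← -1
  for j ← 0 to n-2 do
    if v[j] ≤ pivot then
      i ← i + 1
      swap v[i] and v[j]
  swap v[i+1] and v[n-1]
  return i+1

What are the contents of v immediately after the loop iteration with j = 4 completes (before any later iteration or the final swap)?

pivot=-8, i=-1
j=0: 1>-8, skip
j=1: -10≤-8, i=0, swap(0,1) ⇒ [-10, 1, -9, -6, -13, -7, -1, -16, -5, -8]
j=2: -9≤-8, i=1, swap(1,2) ⇒ [-10, -9, 1, -6, -13, -7, -1, -16, -5, -8]
j=3: -6>-8, skip
j=4: -13≤-8, i=2, swap(2,4) ⇒ [-10, -9, -13, -6, 1, -7, -1, -16, -5, -8]
(after j=4) v = [-10, -9, -13, -6, 1, -7, -1, -16, -5, -8]

[-10, -9, -13, -6, 1, -7, -1, -16, -5, -8]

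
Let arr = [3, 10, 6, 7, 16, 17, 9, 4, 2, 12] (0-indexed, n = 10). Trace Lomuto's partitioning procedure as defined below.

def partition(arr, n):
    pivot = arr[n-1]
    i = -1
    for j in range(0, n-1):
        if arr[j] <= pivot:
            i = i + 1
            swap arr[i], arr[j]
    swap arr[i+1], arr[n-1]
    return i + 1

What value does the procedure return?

pivot = arr[9] = 12; i = -1
j=0: arr[0]=3 ≤ 12 → i=0, swap arr[0],arr[0] (no change) → [3, 10, 6, 7, 16, 17, 9, 4, 2, 12]
j=1: arr[1]=10 ≤ 12 → i=1, swap arr[1],arr[1] (no change) → [3, 10, 6, 7, 16, 17, 9, 4, 2, 12]
j=2: arr[2]=6 ≤ 12 → i=2, swap arr[2],arr[2] (no change) → [3, 10, 6, 7, 16, 17, 9, 4, 2, 12]
j=3: arr[3]=7 ≤ 12 → i=3, swap arr[3],arr[3] (no change) → [3, 10, 6, 7, 16, 17, 9, 4, 2, 12]
j=4: arr[4]=16 > 12 → no swap
j=5: arr[5]=17 > 12 → no swap
j=6: arr[6]=9 ≤ 12 → i=4, swap arr[4],arr[6] → [3, 10, 6, 7, 9, 17, 16, 4, 2, 12]
j=7: arr[7]=4 ≤ 12 → i=5, swap arr[5],arr[7] → [3, 10, 6, 7, 9, 4, 16, 17, 2, 12]
j=8: arr[8]=2 ≤ 12 → i=6, swap arr[6],arr[8] → [3, 10, 6, 7, 9, 4, 2, 17, 16, 12]
final swap arr[7],arr[9] → [3, 10, 6, 7, 9, 4, 2, 12, 16, 17]; return 7

7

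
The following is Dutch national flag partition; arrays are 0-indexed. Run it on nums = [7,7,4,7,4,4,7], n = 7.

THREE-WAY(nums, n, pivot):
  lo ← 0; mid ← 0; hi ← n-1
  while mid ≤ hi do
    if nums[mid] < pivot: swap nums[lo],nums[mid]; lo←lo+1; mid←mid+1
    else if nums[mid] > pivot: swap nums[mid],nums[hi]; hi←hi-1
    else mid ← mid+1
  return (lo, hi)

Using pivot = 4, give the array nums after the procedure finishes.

lo=0 mid=0 hi=6
7>4: swap(0,6), hi=5 ⇒ [7,7,4,7,4,4,7]
7>4: swap(0,5), hi=4 ⇒ [4,7,4,7,4,7,7]
4=4: mid=1
7>4: swap(1,4), hi=3 ⇒ [4,4,4,7,7,7,7]
4=4: mid=2
4=4: mid=3
7>4: swap(3,3), hi=2 ⇒ [4,4,4,7,7,7,7]
done. lo=0 hi=2; nums=[4,4,4,7,7,7,7]

[4,4,4,7,7,7,7]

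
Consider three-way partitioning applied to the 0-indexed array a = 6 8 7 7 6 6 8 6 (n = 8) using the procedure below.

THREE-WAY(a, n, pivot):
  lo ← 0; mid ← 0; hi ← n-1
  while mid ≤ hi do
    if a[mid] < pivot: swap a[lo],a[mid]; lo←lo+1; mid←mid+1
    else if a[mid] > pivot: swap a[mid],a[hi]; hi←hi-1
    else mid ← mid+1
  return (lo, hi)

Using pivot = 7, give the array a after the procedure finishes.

6 6 6 6 7 7 8 8

pivot = 7; lo=0, mid=0, hi=7
a[mid]=6<7: swap a[0],a[0]; lo=1,mid=1 → 6 8 7 7 6 6 8 6
a[mid]=8>7: swap a[1],a[7]; hi=6 → 6 6 7 7 6 6 8 8
a[mid]=6<7: swap a[1],a[1]; lo=2,mid=2 → 6 6 7 7 6 6 8 8
a[mid]=7=7: mid=3
a[mid]=7=7: mid=4
a[mid]=6<7: swap a[2],a[4]; lo=3,mid=5 → 6 6 6 7 7 6 8 8
a[mid]=6<7: swap a[3],a[5]; lo=4,mid=6 → 6 6 6 6 7 7 8 8
a[mid]=8>7: swap a[6],a[6]; hi=5 → 6 6 6 6 7 7 8 8
end: lo=4, hi=5; a = 6 6 6 6 7 7 8 8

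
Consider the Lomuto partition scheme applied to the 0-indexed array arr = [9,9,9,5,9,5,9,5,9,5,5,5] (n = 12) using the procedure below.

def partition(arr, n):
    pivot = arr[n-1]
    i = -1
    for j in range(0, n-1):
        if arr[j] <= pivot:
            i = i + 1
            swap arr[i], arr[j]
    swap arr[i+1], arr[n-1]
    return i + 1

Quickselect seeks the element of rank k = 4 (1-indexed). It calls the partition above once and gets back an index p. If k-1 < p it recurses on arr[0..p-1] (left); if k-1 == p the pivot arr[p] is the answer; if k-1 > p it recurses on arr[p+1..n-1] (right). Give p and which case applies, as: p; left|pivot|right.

5; left

pivot = arr[11] = 5; i = -1
j=0: arr[0]=9 > 5 → no swap
j=1: arr[1]=9 > 5 → no swap
j=2: arr[2]=9 > 5 → no swap
j=3: arr[3]=5 ≤ 5 → i=0, swap arr[0],arr[3] → [5,9,9,9,9,5,9,5,9,5,5,5]
j=4: arr[4]=9 > 5 → no swap
j=5: arr[5]=5 ≤ 5 → i=1, swap arr[1],arr[5] → [5,5,9,9,9,9,9,5,9,5,5,5]
j=6: arr[6]=9 > 5 → no swap
j=7: arr[7]=5 ≤ 5 → i=2, swap arr[2],arr[7] → [5,5,5,9,9,9,9,9,9,5,5,5]
j=8: arr[8]=9 > 5 → no swap
j=9: arr[9]=5 ≤ 5 → i=3, swap arr[3],arr[9] → [5,5,5,5,9,9,9,9,9,9,5,5]
j=10: arr[10]=5 ≤ 5 → i=4, swap arr[4],arr[10] → [5,5,5,5,5,9,9,9,9,9,9,5]
final swap arr[5],arr[11] → [5,5,5,5,5,5,9,9,9,9,9,9]; return 5
p = 5; k-1 = 3 < 5 ⇒ left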